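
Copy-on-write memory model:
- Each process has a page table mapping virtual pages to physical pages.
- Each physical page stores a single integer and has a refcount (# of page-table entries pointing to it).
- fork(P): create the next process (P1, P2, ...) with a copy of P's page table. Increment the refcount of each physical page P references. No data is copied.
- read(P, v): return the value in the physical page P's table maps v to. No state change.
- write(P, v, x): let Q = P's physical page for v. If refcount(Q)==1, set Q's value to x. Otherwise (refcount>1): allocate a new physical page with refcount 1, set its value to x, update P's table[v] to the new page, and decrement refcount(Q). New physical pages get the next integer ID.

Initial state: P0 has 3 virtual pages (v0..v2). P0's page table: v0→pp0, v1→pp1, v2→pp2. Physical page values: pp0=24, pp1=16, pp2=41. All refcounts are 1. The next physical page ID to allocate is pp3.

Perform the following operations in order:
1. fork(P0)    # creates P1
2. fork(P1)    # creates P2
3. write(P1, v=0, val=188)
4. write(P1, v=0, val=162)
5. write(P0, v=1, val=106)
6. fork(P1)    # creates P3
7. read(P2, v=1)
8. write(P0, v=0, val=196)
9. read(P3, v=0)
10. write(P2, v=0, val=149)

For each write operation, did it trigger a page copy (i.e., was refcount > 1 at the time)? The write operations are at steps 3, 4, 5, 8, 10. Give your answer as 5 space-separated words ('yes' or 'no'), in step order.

Op 1: fork(P0) -> P1. 3 ppages; refcounts: pp0:2 pp1:2 pp2:2
Op 2: fork(P1) -> P2. 3 ppages; refcounts: pp0:3 pp1:3 pp2:3
Op 3: write(P1, v0, 188). refcount(pp0)=3>1 -> COPY to pp3. 4 ppages; refcounts: pp0:2 pp1:3 pp2:3 pp3:1
Op 4: write(P1, v0, 162). refcount(pp3)=1 -> write in place. 4 ppages; refcounts: pp0:2 pp1:3 pp2:3 pp3:1
Op 5: write(P0, v1, 106). refcount(pp1)=3>1 -> COPY to pp4. 5 ppages; refcounts: pp0:2 pp1:2 pp2:3 pp3:1 pp4:1
Op 6: fork(P1) -> P3. 5 ppages; refcounts: pp0:2 pp1:3 pp2:4 pp3:2 pp4:1
Op 7: read(P2, v1) -> 16. No state change.
Op 8: write(P0, v0, 196). refcount(pp0)=2>1 -> COPY to pp5. 6 ppages; refcounts: pp0:1 pp1:3 pp2:4 pp3:2 pp4:1 pp5:1
Op 9: read(P3, v0) -> 162. No state change.
Op 10: write(P2, v0, 149). refcount(pp0)=1 -> write in place. 6 ppages; refcounts: pp0:1 pp1:3 pp2:4 pp3:2 pp4:1 pp5:1

yes no yes yes no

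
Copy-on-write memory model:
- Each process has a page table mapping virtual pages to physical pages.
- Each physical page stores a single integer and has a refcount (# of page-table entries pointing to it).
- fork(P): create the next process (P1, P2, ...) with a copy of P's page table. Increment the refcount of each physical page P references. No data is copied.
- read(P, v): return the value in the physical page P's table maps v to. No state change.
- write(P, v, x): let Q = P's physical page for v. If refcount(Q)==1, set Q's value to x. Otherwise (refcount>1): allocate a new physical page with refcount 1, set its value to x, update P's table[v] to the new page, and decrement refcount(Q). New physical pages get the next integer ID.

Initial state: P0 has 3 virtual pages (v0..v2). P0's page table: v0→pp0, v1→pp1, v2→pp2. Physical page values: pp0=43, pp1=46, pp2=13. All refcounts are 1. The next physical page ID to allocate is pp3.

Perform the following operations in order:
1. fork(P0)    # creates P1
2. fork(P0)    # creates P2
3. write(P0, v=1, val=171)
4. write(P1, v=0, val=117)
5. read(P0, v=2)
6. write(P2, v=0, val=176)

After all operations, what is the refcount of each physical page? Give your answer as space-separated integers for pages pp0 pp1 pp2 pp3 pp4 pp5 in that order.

Answer: 1 2 3 1 1 1

Derivation:
Op 1: fork(P0) -> P1. 3 ppages; refcounts: pp0:2 pp1:2 pp2:2
Op 2: fork(P0) -> P2. 3 ppages; refcounts: pp0:3 pp1:3 pp2:3
Op 3: write(P0, v1, 171). refcount(pp1)=3>1 -> COPY to pp3. 4 ppages; refcounts: pp0:3 pp1:2 pp2:3 pp3:1
Op 4: write(P1, v0, 117). refcount(pp0)=3>1 -> COPY to pp4. 5 ppages; refcounts: pp0:2 pp1:2 pp2:3 pp3:1 pp4:1
Op 5: read(P0, v2) -> 13. No state change.
Op 6: write(P2, v0, 176). refcount(pp0)=2>1 -> COPY to pp5. 6 ppages; refcounts: pp0:1 pp1:2 pp2:3 pp3:1 pp4:1 pp5:1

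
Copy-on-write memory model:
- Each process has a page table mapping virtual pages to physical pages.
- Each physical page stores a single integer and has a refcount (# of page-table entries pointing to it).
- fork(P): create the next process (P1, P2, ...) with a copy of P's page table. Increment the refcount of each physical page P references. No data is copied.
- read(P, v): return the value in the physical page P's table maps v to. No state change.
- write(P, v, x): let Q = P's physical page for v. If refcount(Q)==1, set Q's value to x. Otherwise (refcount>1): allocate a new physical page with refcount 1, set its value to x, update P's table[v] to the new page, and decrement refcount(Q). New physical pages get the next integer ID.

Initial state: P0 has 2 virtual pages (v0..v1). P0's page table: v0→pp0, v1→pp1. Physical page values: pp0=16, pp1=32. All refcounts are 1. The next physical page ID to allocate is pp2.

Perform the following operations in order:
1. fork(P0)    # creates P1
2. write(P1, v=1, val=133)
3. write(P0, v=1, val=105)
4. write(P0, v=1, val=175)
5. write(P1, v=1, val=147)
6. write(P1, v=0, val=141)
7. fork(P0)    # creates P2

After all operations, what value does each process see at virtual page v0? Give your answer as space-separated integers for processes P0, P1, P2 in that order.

Op 1: fork(P0) -> P1. 2 ppages; refcounts: pp0:2 pp1:2
Op 2: write(P1, v1, 133). refcount(pp1)=2>1 -> COPY to pp2. 3 ppages; refcounts: pp0:2 pp1:1 pp2:1
Op 3: write(P0, v1, 105). refcount(pp1)=1 -> write in place. 3 ppages; refcounts: pp0:2 pp1:1 pp2:1
Op 4: write(P0, v1, 175). refcount(pp1)=1 -> write in place. 3 ppages; refcounts: pp0:2 pp1:1 pp2:1
Op 5: write(P1, v1, 147). refcount(pp2)=1 -> write in place. 3 ppages; refcounts: pp0:2 pp1:1 pp2:1
Op 6: write(P1, v0, 141). refcount(pp0)=2>1 -> COPY to pp3. 4 ppages; refcounts: pp0:1 pp1:1 pp2:1 pp3:1
Op 7: fork(P0) -> P2. 4 ppages; refcounts: pp0:2 pp1:2 pp2:1 pp3:1
P0: v0 -> pp0 = 16
P1: v0 -> pp3 = 141
P2: v0 -> pp0 = 16

Answer: 16 141 16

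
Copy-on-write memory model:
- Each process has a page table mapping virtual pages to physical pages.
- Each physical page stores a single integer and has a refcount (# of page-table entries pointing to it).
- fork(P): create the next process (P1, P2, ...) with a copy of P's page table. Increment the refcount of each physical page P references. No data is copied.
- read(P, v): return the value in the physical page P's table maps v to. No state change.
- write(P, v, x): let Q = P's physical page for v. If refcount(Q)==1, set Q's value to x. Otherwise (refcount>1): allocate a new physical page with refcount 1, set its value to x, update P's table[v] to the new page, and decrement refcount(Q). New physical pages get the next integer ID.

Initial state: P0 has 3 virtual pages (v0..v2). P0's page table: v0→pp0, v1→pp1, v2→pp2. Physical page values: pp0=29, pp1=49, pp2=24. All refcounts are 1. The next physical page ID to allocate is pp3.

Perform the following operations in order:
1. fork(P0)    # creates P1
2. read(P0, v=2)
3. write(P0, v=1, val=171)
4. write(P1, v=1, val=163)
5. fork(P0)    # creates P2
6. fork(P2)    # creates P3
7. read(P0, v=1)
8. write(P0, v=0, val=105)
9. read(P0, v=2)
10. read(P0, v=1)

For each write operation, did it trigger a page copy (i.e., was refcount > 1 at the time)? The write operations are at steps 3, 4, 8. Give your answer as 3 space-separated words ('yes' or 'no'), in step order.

Op 1: fork(P0) -> P1. 3 ppages; refcounts: pp0:2 pp1:2 pp2:2
Op 2: read(P0, v2) -> 24. No state change.
Op 3: write(P0, v1, 171). refcount(pp1)=2>1 -> COPY to pp3. 4 ppages; refcounts: pp0:2 pp1:1 pp2:2 pp3:1
Op 4: write(P1, v1, 163). refcount(pp1)=1 -> write in place. 4 ppages; refcounts: pp0:2 pp1:1 pp2:2 pp3:1
Op 5: fork(P0) -> P2. 4 ppages; refcounts: pp0:3 pp1:1 pp2:3 pp3:2
Op 6: fork(P2) -> P3. 4 ppages; refcounts: pp0:4 pp1:1 pp2:4 pp3:3
Op 7: read(P0, v1) -> 171. No state change.
Op 8: write(P0, v0, 105). refcount(pp0)=4>1 -> COPY to pp4. 5 ppages; refcounts: pp0:3 pp1:1 pp2:4 pp3:3 pp4:1
Op 9: read(P0, v2) -> 24. No state change.
Op 10: read(P0, v1) -> 171. No state change.

yes no yes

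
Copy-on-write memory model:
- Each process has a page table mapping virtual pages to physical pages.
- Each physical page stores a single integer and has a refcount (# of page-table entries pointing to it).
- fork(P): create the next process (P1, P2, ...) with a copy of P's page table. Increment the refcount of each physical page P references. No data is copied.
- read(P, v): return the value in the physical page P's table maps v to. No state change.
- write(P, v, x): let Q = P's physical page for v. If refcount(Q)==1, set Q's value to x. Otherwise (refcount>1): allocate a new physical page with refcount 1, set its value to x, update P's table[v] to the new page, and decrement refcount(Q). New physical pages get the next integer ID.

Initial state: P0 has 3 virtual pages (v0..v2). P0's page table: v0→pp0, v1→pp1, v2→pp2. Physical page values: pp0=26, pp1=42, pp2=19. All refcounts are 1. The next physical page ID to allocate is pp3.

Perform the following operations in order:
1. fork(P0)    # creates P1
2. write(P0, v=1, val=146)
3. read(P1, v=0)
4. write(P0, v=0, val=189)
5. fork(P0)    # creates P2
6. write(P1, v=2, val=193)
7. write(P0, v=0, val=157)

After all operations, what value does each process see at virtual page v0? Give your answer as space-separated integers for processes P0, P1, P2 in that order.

Op 1: fork(P0) -> P1. 3 ppages; refcounts: pp0:2 pp1:2 pp2:2
Op 2: write(P0, v1, 146). refcount(pp1)=2>1 -> COPY to pp3. 4 ppages; refcounts: pp0:2 pp1:1 pp2:2 pp3:1
Op 3: read(P1, v0) -> 26. No state change.
Op 4: write(P0, v0, 189). refcount(pp0)=2>1 -> COPY to pp4. 5 ppages; refcounts: pp0:1 pp1:1 pp2:2 pp3:1 pp4:1
Op 5: fork(P0) -> P2. 5 ppages; refcounts: pp0:1 pp1:1 pp2:3 pp3:2 pp4:2
Op 6: write(P1, v2, 193). refcount(pp2)=3>1 -> COPY to pp5. 6 ppages; refcounts: pp0:1 pp1:1 pp2:2 pp3:2 pp4:2 pp5:1
Op 7: write(P0, v0, 157). refcount(pp4)=2>1 -> COPY to pp6. 7 ppages; refcounts: pp0:1 pp1:1 pp2:2 pp3:2 pp4:1 pp5:1 pp6:1
P0: v0 -> pp6 = 157
P1: v0 -> pp0 = 26
P2: v0 -> pp4 = 189

Answer: 157 26 189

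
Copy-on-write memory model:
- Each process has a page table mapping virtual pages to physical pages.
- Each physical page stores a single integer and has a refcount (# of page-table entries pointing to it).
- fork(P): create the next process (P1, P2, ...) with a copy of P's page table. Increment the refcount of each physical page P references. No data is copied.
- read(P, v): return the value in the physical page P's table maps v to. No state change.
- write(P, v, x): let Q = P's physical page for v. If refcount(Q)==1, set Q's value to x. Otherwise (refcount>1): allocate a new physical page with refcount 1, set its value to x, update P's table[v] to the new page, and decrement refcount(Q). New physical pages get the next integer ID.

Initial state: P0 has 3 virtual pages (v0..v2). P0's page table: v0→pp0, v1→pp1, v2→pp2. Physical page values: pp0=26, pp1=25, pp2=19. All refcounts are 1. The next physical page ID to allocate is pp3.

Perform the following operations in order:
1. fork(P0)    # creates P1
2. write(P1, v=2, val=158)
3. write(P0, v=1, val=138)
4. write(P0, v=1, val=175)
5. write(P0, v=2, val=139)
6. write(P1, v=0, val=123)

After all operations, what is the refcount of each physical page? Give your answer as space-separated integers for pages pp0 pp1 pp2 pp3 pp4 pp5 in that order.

Op 1: fork(P0) -> P1. 3 ppages; refcounts: pp0:2 pp1:2 pp2:2
Op 2: write(P1, v2, 158). refcount(pp2)=2>1 -> COPY to pp3. 4 ppages; refcounts: pp0:2 pp1:2 pp2:1 pp3:1
Op 3: write(P0, v1, 138). refcount(pp1)=2>1 -> COPY to pp4. 5 ppages; refcounts: pp0:2 pp1:1 pp2:1 pp3:1 pp4:1
Op 4: write(P0, v1, 175). refcount(pp4)=1 -> write in place. 5 ppages; refcounts: pp0:2 pp1:1 pp2:1 pp3:1 pp4:1
Op 5: write(P0, v2, 139). refcount(pp2)=1 -> write in place. 5 ppages; refcounts: pp0:2 pp1:1 pp2:1 pp3:1 pp4:1
Op 6: write(P1, v0, 123). refcount(pp0)=2>1 -> COPY to pp5. 6 ppages; refcounts: pp0:1 pp1:1 pp2:1 pp3:1 pp4:1 pp5:1

Answer: 1 1 1 1 1 1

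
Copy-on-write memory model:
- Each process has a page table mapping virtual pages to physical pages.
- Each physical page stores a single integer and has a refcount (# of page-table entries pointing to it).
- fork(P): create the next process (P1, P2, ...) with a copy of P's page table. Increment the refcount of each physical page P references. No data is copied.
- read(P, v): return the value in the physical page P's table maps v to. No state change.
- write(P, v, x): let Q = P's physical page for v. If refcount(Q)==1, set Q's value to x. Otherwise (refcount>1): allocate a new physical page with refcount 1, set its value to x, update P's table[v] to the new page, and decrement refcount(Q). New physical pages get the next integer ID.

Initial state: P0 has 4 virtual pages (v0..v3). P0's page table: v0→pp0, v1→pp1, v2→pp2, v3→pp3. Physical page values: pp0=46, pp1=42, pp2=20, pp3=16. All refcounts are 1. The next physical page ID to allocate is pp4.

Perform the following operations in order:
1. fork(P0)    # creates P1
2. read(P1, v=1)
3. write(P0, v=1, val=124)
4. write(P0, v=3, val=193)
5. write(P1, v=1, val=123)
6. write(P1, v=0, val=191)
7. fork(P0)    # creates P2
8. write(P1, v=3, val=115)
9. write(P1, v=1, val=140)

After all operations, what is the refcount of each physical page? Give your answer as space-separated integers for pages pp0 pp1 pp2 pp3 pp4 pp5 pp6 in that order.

Op 1: fork(P0) -> P1. 4 ppages; refcounts: pp0:2 pp1:2 pp2:2 pp3:2
Op 2: read(P1, v1) -> 42. No state change.
Op 3: write(P0, v1, 124). refcount(pp1)=2>1 -> COPY to pp4. 5 ppages; refcounts: pp0:2 pp1:1 pp2:2 pp3:2 pp4:1
Op 4: write(P0, v3, 193). refcount(pp3)=2>1 -> COPY to pp5. 6 ppages; refcounts: pp0:2 pp1:1 pp2:2 pp3:1 pp4:1 pp5:1
Op 5: write(P1, v1, 123). refcount(pp1)=1 -> write in place. 6 ppages; refcounts: pp0:2 pp1:1 pp2:2 pp3:1 pp4:1 pp5:1
Op 6: write(P1, v0, 191). refcount(pp0)=2>1 -> COPY to pp6. 7 ppages; refcounts: pp0:1 pp1:1 pp2:2 pp3:1 pp4:1 pp5:1 pp6:1
Op 7: fork(P0) -> P2. 7 ppages; refcounts: pp0:2 pp1:1 pp2:3 pp3:1 pp4:2 pp5:2 pp6:1
Op 8: write(P1, v3, 115). refcount(pp3)=1 -> write in place. 7 ppages; refcounts: pp0:2 pp1:1 pp2:3 pp3:1 pp4:2 pp5:2 pp6:1
Op 9: write(P1, v1, 140). refcount(pp1)=1 -> write in place. 7 ppages; refcounts: pp0:2 pp1:1 pp2:3 pp3:1 pp4:2 pp5:2 pp6:1

Answer: 2 1 3 1 2 2 1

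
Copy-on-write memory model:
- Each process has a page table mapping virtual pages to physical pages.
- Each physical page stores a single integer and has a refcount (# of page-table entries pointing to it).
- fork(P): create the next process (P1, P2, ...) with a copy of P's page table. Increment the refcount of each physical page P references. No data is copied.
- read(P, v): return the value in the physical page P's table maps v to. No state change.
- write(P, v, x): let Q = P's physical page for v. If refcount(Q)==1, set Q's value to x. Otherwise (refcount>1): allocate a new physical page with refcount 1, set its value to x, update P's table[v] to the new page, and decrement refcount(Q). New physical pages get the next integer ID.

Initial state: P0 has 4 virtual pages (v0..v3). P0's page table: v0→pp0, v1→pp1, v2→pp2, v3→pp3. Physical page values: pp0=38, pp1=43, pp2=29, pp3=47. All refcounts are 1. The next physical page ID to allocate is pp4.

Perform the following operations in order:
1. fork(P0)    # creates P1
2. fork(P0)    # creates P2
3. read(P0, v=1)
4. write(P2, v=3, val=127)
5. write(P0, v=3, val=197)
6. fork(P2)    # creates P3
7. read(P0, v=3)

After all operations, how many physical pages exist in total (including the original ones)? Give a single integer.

Answer: 6

Derivation:
Op 1: fork(P0) -> P1. 4 ppages; refcounts: pp0:2 pp1:2 pp2:2 pp3:2
Op 2: fork(P0) -> P2. 4 ppages; refcounts: pp0:3 pp1:3 pp2:3 pp3:3
Op 3: read(P0, v1) -> 43. No state change.
Op 4: write(P2, v3, 127). refcount(pp3)=3>1 -> COPY to pp4. 5 ppages; refcounts: pp0:3 pp1:3 pp2:3 pp3:2 pp4:1
Op 5: write(P0, v3, 197). refcount(pp3)=2>1 -> COPY to pp5. 6 ppages; refcounts: pp0:3 pp1:3 pp2:3 pp3:1 pp4:1 pp5:1
Op 6: fork(P2) -> P3. 6 ppages; refcounts: pp0:4 pp1:4 pp2:4 pp3:1 pp4:2 pp5:1
Op 7: read(P0, v3) -> 197. No state change.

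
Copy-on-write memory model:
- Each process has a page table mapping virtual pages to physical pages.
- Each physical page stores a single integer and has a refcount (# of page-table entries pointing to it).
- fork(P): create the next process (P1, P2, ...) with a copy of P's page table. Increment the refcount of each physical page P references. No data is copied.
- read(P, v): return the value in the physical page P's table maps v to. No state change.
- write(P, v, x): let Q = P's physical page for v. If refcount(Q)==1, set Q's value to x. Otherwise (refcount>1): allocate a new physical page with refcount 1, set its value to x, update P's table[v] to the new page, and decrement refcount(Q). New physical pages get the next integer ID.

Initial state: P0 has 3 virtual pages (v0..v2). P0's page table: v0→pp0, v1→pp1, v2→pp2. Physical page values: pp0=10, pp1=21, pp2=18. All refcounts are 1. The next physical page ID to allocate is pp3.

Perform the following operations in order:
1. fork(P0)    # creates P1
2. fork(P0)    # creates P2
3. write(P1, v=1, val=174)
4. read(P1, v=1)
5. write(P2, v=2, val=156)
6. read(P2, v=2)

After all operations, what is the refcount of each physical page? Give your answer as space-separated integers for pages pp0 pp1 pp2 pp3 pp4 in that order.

Op 1: fork(P0) -> P1. 3 ppages; refcounts: pp0:2 pp1:2 pp2:2
Op 2: fork(P0) -> P2. 3 ppages; refcounts: pp0:3 pp1:3 pp2:3
Op 3: write(P1, v1, 174). refcount(pp1)=3>1 -> COPY to pp3. 4 ppages; refcounts: pp0:3 pp1:2 pp2:3 pp3:1
Op 4: read(P1, v1) -> 174. No state change.
Op 5: write(P2, v2, 156). refcount(pp2)=3>1 -> COPY to pp4. 5 ppages; refcounts: pp0:3 pp1:2 pp2:2 pp3:1 pp4:1
Op 6: read(P2, v2) -> 156. No state change.

Answer: 3 2 2 1 1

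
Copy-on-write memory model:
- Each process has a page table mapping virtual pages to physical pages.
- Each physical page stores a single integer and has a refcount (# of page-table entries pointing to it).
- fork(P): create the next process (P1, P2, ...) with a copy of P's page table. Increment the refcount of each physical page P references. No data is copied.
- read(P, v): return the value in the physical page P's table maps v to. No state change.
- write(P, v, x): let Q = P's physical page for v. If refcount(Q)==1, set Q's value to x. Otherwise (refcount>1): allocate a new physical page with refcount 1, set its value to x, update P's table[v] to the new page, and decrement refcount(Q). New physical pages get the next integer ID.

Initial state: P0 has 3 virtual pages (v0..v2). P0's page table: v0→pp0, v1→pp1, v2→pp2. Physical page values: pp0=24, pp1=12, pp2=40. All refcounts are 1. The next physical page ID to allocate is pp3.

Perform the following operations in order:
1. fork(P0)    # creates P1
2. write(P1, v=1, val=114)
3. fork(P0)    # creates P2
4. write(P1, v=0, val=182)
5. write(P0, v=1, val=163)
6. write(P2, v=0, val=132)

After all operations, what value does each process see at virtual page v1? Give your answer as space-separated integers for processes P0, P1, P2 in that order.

Answer: 163 114 12

Derivation:
Op 1: fork(P0) -> P1. 3 ppages; refcounts: pp0:2 pp1:2 pp2:2
Op 2: write(P1, v1, 114). refcount(pp1)=2>1 -> COPY to pp3. 4 ppages; refcounts: pp0:2 pp1:1 pp2:2 pp3:1
Op 3: fork(P0) -> P2. 4 ppages; refcounts: pp0:3 pp1:2 pp2:3 pp3:1
Op 4: write(P1, v0, 182). refcount(pp0)=3>1 -> COPY to pp4. 5 ppages; refcounts: pp0:2 pp1:2 pp2:3 pp3:1 pp4:1
Op 5: write(P0, v1, 163). refcount(pp1)=2>1 -> COPY to pp5. 6 ppages; refcounts: pp0:2 pp1:1 pp2:3 pp3:1 pp4:1 pp5:1
Op 6: write(P2, v0, 132). refcount(pp0)=2>1 -> COPY to pp6. 7 ppages; refcounts: pp0:1 pp1:1 pp2:3 pp3:1 pp4:1 pp5:1 pp6:1
P0: v1 -> pp5 = 163
P1: v1 -> pp3 = 114
P2: v1 -> pp1 = 12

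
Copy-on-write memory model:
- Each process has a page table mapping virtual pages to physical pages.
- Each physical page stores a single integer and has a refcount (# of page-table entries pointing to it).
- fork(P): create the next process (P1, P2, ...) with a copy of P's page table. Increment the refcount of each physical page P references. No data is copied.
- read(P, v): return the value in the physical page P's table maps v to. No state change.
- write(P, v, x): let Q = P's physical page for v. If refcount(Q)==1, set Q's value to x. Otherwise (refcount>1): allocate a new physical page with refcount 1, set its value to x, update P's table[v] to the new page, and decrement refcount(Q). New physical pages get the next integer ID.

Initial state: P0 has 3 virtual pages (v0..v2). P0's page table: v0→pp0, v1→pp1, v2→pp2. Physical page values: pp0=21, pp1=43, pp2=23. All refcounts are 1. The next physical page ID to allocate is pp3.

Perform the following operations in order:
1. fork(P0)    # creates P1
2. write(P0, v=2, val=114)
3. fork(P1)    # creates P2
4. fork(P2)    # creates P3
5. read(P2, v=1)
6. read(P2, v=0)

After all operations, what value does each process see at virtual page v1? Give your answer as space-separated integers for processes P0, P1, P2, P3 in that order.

Answer: 43 43 43 43

Derivation:
Op 1: fork(P0) -> P1. 3 ppages; refcounts: pp0:2 pp1:2 pp2:2
Op 2: write(P0, v2, 114). refcount(pp2)=2>1 -> COPY to pp3. 4 ppages; refcounts: pp0:2 pp1:2 pp2:1 pp3:1
Op 3: fork(P1) -> P2. 4 ppages; refcounts: pp0:3 pp1:3 pp2:2 pp3:1
Op 4: fork(P2) -> P3. 4 ppages; refcounts: pp0:4 pp1:4 pp2:3 pp3:1
Op 5: read(P2, v1) -> 43. No state change.
Op 6: read(P2, v0) -> 21. No state change.
P0: v1 -> pp1 = 43
P1: v1 -> pp1 = 43
P2: v1 -> pp1 = 43
P3: v1 -> pp1 = 43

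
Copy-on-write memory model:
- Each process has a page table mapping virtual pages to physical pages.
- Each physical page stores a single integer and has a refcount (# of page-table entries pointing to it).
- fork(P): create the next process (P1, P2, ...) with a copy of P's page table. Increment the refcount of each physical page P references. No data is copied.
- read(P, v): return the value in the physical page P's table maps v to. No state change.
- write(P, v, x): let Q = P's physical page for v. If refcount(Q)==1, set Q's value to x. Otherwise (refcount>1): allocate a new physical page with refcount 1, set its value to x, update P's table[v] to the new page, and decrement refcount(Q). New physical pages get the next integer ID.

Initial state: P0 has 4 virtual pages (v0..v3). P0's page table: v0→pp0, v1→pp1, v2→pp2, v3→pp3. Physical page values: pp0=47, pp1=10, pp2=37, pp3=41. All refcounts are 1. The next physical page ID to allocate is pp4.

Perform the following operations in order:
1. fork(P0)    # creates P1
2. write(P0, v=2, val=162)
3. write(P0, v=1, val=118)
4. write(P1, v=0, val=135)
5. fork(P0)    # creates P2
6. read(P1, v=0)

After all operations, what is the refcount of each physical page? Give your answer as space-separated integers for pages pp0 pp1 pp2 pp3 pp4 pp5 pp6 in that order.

Op 1: fork(P0) -> P1. 4 ppages; refcounts: pp0:2 pp1:2 pp2:2 pp3:2
Op 2: write(P0, v2, 162). refcount(pp2)=2>1 -> COPY to pp4. 5 ppages; refcounts: pp0:2 pp1:2 pp2:1 pp3:2 pp4:1
Op 3: write(P0, v1, 118). refcount(pp1)=2>1 -> COPY to pp5. 6 ppages; refcounts: pp0:2 pp1:1 pp2:1 pp3:2 pp4:1 pp5:1
Op 4: write(P1, v0, 135). refcount(pp0)=2>1 -> COPY to pp6. 7 ppages; refcounts: pp0:1 pp1:1 pp2:1 pp3:2 pp4:1 pp5:1 pp6:1
Op 5: fork(P0) -> P2. 7 ppages; refcounts: pp0:2 pp1:1 pp2:1 pp3:3 pp4:2 pp5:2 pp6:1
Op 6: read(P1, v0) -> 135. No state change.

Answer: 2 1 1 3 2 2 1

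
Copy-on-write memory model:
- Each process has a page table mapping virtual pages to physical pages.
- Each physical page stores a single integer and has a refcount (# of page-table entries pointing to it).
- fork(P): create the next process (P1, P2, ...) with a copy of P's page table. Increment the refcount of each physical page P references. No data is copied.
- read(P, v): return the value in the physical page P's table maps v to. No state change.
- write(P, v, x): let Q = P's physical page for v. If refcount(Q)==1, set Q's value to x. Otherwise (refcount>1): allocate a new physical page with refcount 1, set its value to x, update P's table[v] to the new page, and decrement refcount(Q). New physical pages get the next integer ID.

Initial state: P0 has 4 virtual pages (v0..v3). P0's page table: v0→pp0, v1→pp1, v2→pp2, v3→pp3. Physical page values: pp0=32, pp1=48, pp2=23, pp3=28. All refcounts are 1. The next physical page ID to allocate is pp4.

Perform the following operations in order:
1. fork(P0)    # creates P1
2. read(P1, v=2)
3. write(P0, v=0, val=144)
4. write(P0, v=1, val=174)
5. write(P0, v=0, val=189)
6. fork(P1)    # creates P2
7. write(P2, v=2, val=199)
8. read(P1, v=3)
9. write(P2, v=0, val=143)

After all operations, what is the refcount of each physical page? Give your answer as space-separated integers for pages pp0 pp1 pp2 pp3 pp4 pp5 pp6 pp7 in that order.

Op 1: fork(P0) -> P1. 4 ppages; refcounts: pp0:2 pp1:2 pp2:2 pp3:2
Op 2: read(P1, v2) -> 23. No state change.
Op 3: write(P0, v0, 144). refcount(pp0)=2>1 -> COPY to pp4. 5 ppages; refcounts: pp0:1 pp1:2 pp2:2 pp3:2 pp4:1
Op 4: write(P0, v1, 174). refcount(pp1)=2>1 -> COPY to pp5. 6 ppages; refcounts: pp0:1 pp1:1 pp2:2 pp3:2 pp4:1 pp5:1
Op 5: write(P0, v0, 189). refcount(pp4)=1 -> write in place. 6 ppages; refcounts: pp0:1 pp1:1 pp2:2 pp3:2 pp4:1 pp5:1
Op 6: fork(P1) -> P2. 6 ppages; refcounts: pp0:2 pp1:2 pp2:3 pp3:3 pp4:1 pp5:1
Op 7: write(P2, v2, 199). refcount(pp2)=3>1 -> COPY to pp6. 7 ppages; refcounts: pp0:2 pp1:2 pp2:2 pp3:3 pp4:1 pp5:1 pp6:1
Op 8: read(P1, v3) -> 28. No state change.
Op 9: write(P2, v0, 143). refcount(pp0)=2>1 -> COPY to pp7. 8 ppages; refcounts: pp0:1 pp1:2 pp2:2 pp3:3 pp4:1 pp5:1 pp6:1 pp7:1

Answer: 1 2 2 3 1 1 1 1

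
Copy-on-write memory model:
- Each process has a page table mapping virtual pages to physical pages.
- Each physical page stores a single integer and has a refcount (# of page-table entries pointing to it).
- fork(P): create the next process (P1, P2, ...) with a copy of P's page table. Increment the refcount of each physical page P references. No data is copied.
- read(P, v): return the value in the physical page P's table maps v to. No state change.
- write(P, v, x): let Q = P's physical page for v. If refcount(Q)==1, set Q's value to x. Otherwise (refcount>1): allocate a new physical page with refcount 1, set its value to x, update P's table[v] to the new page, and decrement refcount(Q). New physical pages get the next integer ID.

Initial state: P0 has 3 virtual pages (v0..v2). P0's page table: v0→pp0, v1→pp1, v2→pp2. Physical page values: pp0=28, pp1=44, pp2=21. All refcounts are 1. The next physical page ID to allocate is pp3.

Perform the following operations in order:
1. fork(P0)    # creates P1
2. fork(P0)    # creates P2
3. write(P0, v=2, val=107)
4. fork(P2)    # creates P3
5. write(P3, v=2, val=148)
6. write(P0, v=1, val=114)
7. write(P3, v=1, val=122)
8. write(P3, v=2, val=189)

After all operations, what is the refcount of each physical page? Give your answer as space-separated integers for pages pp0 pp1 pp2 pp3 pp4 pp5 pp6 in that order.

Op 1: fork(P0) -> P1. 3 ppages; refcounts: pp0:2 pp1:2 pp2:2
Op 2: fork(P0) -> P2. 3 ppages; refcounts: pp0:3 pp1:3 pp2:3
Op 3: write(P0, v2, 107). refcount(pp2)=3>1 -> COPY to pp3. 4 ppages; refcounts: pp0:3 pp1:3 pp2:2 pp3:1
Op 4: fork(P2) -> P3. 4 ppages; refcounts: pp0:4 pp1:4 pp2:3 pp3:1
Op 5: write(P3, v2, 148). refcount(pp2)=3>1 -> COPY to pp4. 5 ppages; refcounts: pp0:4 pp1:4 pp2:2 pp3:1 pp4:1
Op 6: write(P0, v1, 114). refcount(pp1)=4>1 -> COPY to pp5. 6 ppages; refcounts: pp0:4 pp1:3 pp2:2 pp3:1 pp4:1 pp5:1
Op 7: write(P3, v1, 122). refcount(pp1)=3>1 -> COPY to pp6. 7 ppages; refcounts: pp0:4 pp1:2 pp2:2 pp3:1 pp4:1 pp5:1 pp6:1
Op 8: write(P3, v2, 189). refcount(pp4)=1 -> write in place. 7 ppages; refcounts: pp0:4 pp1:2 pp2:2 pp3:1 pp4:1 pp5:1 pp6:1

Answer: 4 2 2 1 1 1 1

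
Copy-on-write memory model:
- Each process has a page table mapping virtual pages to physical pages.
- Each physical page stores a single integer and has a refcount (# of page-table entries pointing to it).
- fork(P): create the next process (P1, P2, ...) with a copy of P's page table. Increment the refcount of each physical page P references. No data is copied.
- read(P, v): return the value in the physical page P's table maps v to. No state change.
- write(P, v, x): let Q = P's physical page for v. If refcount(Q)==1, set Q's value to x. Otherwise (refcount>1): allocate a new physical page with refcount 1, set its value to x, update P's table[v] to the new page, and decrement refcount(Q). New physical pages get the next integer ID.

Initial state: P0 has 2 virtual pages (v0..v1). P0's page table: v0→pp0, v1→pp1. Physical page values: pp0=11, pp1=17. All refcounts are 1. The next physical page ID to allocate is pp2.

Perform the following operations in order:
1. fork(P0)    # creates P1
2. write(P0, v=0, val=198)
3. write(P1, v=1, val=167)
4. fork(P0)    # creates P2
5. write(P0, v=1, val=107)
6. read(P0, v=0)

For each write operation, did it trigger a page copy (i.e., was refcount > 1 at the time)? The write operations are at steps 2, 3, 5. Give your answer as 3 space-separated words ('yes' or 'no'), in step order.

Op 1: fork(P0) -> P1. 2 ppages; refcounts: pp0:2 pp1:2
Op 2: write(P0, v0, 198). refcount(pp0)=2>1 -> COPY to pp2. 3 ppages; refcounts: pp0:1 pp1:2 pp2:1
Op 3: write(P1, v1, 167). refcount(pp1)=2>1 -> COPY to pp3. 4 ppages; refcounts: pp0:1 pp1:1 pp2:1 pp3:1
Op 4: fork(P0) -> P2. 4 ppages; refcounts: pp0:1 pp1:2 pp2:2 pp3:1
Op 5: write(P0, v1, 107). refcount(pp1)=2>1 -> COPY to pp4. 5 ppages; refcounts: pp0:1 pp1:1 pp2:2 pp3:1 pp4:1
Op 6: read(P0, v0) -> 198. No state change.

yes yes yes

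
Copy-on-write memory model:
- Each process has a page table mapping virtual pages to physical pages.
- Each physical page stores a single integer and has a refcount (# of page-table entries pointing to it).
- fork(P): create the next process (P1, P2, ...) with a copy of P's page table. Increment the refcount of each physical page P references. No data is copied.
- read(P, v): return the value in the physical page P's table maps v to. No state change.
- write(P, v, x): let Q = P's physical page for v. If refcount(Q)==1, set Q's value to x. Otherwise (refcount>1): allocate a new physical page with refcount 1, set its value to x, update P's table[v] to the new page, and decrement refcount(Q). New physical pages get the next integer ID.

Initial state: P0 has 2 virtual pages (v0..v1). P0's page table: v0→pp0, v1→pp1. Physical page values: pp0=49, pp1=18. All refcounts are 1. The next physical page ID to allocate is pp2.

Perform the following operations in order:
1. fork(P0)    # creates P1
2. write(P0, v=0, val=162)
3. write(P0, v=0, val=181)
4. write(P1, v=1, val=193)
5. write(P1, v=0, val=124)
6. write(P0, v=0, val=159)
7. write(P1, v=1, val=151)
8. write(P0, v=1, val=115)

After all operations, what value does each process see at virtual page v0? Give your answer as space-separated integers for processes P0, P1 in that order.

Answer: 159 124

Derivation:
Op 1: fork(P0) -> P1. 2 ppages; refcounts: pp0:2 pp1:2
Op 2: write(P0, v0, 162). refcount(pp0)=2>1 -> COPY to pp2. 3 ppages; refcounts: pp0:1 pp1:2 pp2:1
Op 3: write(P0, v0, 181). refcount(pp2)=1 -> write in place. 3 ppages; refcounts: pp0:1 pp1:2 pp2:1
Op 4: write(P1, v1, 193). refcount(pp1)=2>1 -> COPY to pp3. 4 ppages; refcounts: pp0:1 pp1:1 pp2:1 pp3:1
Op 5: write(P1, v0, 124). refcount(pp0)=1 -> write in place. 4 ppages; refcounts: pp0:1 pp1:1 pp2:1 pp3:1
Op 6: write(P0, v0, 159). refcount(pp2)=1 -> write in place. 4 ppages; refcounts: pp0:1 pp1:1 pp2:1 pp3:1
Op 7: write(P1, v1, 151). refcount(pp3)=1 -> write in place. 4 ppages; refcounts: pp0:1 pp1:1 pp2:1 pp3:1
Op 8: write(P0, v1, 115). refcount(pp1)=1 -> write in place. 4 ppages; refcounts: pp0:1 pp1:1 pp2:1 pp3:1
P0: v0 -> pp2 = 159
P1: v0 -> pp0 = 124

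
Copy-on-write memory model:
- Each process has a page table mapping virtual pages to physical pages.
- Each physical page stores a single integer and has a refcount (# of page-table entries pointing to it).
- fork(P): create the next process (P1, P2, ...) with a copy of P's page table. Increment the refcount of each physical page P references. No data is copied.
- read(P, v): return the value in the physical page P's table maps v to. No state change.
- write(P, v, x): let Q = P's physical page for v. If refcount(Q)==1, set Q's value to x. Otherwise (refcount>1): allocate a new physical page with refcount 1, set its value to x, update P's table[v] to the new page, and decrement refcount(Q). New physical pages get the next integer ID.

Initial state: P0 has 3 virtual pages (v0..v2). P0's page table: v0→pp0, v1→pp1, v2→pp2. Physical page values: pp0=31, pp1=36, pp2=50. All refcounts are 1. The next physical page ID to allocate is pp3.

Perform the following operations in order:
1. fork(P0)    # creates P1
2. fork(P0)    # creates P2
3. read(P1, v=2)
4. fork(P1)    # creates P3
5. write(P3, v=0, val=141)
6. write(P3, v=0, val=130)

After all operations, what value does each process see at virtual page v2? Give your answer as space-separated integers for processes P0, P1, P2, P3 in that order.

Answer: 50 50 50 50

Derivation:
Op 1: fork(P0) -> P1. 3 ppages; refcounts: pp0:2 pp1:2 pp2:2
Op 2: fork(P0) -> P2. 3 ppages; refcounts: pp0:3 pp1:3 pp2:3
Op 3: read(P1, v2) -> 50. No state change.
Op 4: fork(P1) -> P3. 3 ppages; refcounts: pp0:4 pp1:4 pp2:4
Op 5: write(P3, v0, 141). refcount(pp0)=4>1 -> COPY to pp3. 4 ppages; refcounts: pp0:3 pp1:4 pp2:4 pp3:1
Op 6: write(P3, v0, 130). refcount(pp3)=1 -> write in place. 4 ppages; refcounts: pp0:3 pp1:4 pp2:4 pp3:1
P0: v2 -> pp2 = 50
P1: v2 -> pp2 = 50
P2: v2 -> pp2 = 50
P3: v2 -> pp2 = 50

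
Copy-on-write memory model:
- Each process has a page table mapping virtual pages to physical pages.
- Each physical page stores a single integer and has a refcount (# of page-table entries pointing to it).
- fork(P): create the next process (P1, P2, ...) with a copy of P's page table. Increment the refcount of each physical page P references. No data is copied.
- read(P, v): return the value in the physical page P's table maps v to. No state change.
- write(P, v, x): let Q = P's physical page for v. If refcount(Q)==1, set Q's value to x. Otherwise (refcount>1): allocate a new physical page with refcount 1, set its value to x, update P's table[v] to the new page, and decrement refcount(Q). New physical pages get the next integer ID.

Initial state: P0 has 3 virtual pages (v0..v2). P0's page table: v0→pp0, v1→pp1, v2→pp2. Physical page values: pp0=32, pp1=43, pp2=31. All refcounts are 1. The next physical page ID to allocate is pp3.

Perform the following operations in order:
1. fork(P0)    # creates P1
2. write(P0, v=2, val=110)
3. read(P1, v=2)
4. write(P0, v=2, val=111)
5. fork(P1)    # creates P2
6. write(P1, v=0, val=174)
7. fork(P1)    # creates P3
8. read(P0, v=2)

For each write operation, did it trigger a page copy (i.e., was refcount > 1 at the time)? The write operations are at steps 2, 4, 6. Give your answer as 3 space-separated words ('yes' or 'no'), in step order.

Op 1: fork(P0) -> P1. 3 ppages; refcounts: pp0:2 pp1:2 pp2:2
Op 2: write(P0, v2, 110). refcount(pp2)=2>1 -> COPY to pp3. 4 ppages; refcounts: pp0:2 pp1:2 pp2:1 pp3:1
Op 3: read(P1, v2) -> 31. No state change.
Op 4: write(P0, v2, 111). refcount(pp3)=1 -> write in place. 4 ppages; refcounts: pp0:2 pp1:2 pp2:1 pp3:1
Op 5: fork(P1) -> P2. 4 ppages; refcounts: pp0:3 pp1:3 pp2:2 pp3:1
Op 6: write(P1, v0, 174). refcount(pp0)=3>1 -> COPY to pp4. 5 ppages; refcounts: pp0:2 pp1:3 pp2:2 pp3:1 pp4:1
Op 7: fork(P1) -> P3. 5 ppages; refcounts: pp0:2 pp1:4 pp2:3 pp3:1 pp4:2
Op 8: read(P0, v2) -> 111. No state change.

yes no yes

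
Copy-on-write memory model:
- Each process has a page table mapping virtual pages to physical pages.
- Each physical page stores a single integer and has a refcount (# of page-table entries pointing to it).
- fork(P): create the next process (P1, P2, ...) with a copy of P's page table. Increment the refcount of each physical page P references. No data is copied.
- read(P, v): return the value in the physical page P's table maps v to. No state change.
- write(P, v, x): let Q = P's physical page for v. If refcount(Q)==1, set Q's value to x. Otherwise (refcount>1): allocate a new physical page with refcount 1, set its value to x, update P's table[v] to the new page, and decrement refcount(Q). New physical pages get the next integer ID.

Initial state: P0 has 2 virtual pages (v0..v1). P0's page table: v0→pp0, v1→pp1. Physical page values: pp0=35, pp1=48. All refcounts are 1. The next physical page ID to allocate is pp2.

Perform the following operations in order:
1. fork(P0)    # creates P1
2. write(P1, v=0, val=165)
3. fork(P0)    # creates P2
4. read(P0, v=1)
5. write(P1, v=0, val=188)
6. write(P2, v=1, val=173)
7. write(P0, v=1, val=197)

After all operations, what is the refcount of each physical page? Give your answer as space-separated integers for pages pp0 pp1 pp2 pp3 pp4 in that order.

Answer: 2 1 1 1 1

Derivation:
Op 1: fork(P0) -> P1. 2 ppages; refcounts: pp0:2 pp1:2
Op 2: write(P1, v0, 165). refcount(pp0)=2>1 -> COPY to pp2. 3 ppages; refcounts: pp0:1 pp1:2 pp2:1
Op 3: fork(P0) -> P2. 3 ppages; refcounts: pp0:2 pp1:3 pp2:1
Op 4: read(P0, v1) -> 48. No state change.
Op 5: write(P1, v0, 188). refcount(pp2)=1 -> write in place. 3 ppages; refcounts: pp0:2 pp1:3 pp2:1
Op 6: write(P2, v1, 173). refcount(pp1)=3>1 -> COPY to pp3. 4 ppages; refcounts: pp0:2 pp1:2 pp2:1 pp3:1
Op 7: write(P0, v1, 197). refcount(pp1)=2>1 -> COPY to pp4. 5 ppages; refcounts: pp0:2 pp1:1 pp2:1 pp3:1 pp4:1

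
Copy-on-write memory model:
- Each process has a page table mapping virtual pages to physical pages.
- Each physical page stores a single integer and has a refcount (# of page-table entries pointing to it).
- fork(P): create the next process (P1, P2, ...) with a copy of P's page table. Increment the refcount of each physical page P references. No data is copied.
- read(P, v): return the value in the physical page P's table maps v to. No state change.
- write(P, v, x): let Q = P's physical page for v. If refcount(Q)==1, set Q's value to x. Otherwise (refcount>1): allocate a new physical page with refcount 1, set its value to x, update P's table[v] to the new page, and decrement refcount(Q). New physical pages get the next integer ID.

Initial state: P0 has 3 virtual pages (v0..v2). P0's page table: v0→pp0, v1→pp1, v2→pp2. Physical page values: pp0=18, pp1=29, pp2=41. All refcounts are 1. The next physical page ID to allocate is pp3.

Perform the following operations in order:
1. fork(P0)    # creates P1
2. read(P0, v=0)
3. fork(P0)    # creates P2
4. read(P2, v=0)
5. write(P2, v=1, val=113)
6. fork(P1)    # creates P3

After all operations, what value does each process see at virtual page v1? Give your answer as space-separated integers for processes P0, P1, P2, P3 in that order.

Answer: 29 29 113 29

Derivation:
Op 1: fork(P0) -> P1. 3 ppages; refcounts: pp0:2 pp1:2 pp2:2
Op 2: read(P0, v0) -> 18. No state change.
Op 3: fork(P0) -> P2. 3 ppages; refcounts: pp0:3 pp1:3 pp2:3
Op 4: read(P2, v0) -> 18. No state change.
Op 5: write(P2, v1, 113). refcount(pp1)=3>1 -> COPY to pp3. 4 ppages; refcounts: pp0:3 pp1:2 pp2:3 pp3:1
Op 6: fork(P1) -> P3. 4 ppages; refcounts: pp0:4 pp1:3 pp2:4 pp3:1
P0: v1 -> pp1 = 29
P1: v1 -> pp1 = 29
P2: v1 -> pp3 = 113
P3: v1 -> pp1 = 29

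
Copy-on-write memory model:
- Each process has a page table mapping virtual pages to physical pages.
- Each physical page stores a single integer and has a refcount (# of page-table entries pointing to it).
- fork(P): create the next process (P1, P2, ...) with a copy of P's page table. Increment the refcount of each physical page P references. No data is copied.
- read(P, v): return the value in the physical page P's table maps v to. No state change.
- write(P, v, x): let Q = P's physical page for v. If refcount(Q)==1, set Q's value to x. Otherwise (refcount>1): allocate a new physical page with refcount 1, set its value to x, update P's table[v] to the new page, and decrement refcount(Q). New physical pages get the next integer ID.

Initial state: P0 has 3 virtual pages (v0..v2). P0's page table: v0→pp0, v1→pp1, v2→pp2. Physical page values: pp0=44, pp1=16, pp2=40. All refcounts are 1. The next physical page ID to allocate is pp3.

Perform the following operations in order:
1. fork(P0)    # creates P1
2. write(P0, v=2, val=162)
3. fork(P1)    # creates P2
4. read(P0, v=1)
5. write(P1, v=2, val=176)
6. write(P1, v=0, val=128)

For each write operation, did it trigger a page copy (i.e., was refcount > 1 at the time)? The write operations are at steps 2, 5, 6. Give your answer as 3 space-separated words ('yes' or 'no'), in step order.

Op 1: fork(P0) -> P1. 3 ppages; refcounts: pp0:2 pp1:2 pp2:2
Op 2: write(P0, v2, 162). refcount(pp2)=2>1 -> COPY to pp3. 4 ppages; refcounts: pp0:2 pp1:2 pp2:1 pp3:1
Op 3: fork(P1) -> P2. 4 ppages; refcounts: pp0:3 pp1:3 pp2:2 pp3:1
Op 4: read(P0, v1) -> 16. No state change.
Op 5: write(P1, v2, 176). refcount(pp2)=2>1 -> COPY to pp4. 5 ppages; refcounts: pp0:3 pp1:3 pp2:1 pp3:1 pp4:1
Op 6: write(P1, v0, 128). refcount(pp0)=3>1 -> COPY to pp5. 6 ppages; refcounts: pp0:2 pp1:3 pp2:1 pp3:1 pp4:1 pp5:1

yes yes yes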